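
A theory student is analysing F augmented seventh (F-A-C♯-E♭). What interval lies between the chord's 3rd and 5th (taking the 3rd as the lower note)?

major 3rd

That puts A below C♯.
Counting 3 letters and 4 half steps from A gives a major third.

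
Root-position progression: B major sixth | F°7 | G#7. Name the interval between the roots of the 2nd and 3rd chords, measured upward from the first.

augmented second

The roots are F and G#.
From F to G#: 3 semitones over a second = augmented.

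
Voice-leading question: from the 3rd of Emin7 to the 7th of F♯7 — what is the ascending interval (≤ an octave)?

The 3rd of Emin7 is G; the 7th of F♯7 is E.
Counting 6 letters and 9 half steps from G gives a major sixth.

major 6th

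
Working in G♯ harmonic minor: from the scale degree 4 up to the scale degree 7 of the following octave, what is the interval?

A11

Spelling G♯ harmonic minor: G♯ A♯ B C♯ D♯ E F𝄪.
Scale degree 4 = C♯; degree 7 (up an octave) = F𝄪.
From C♯ to F𝄪: 18 semitones over an eleventh = augmented.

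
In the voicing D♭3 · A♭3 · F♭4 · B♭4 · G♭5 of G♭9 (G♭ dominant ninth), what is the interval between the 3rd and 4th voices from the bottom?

Those voices are F♭4 and B♭4.
4 letter names make it a fourth; at 6 semitones (a half step wider than perfect) the quality is augmented.

augmented 4th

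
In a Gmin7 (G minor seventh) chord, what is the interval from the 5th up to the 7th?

G minor seventh: G–Bb–D–F.
So we need the interval from D up to F.
From D to F: 3 semitones over a third = minor.

minor third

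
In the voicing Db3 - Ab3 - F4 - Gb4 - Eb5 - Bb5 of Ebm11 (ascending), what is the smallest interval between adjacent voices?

Adjacent intervals: Db3→Ab3 = perfect fifth; Ab3→F4 = major sixth; F4→Gb4 = minor second; Gb4→Eb5 = major sixth; Eb5→Bb5 = perfect fifth.
The smallest is F4 to Gb4, a minor second (1 semitone).

minor 2nd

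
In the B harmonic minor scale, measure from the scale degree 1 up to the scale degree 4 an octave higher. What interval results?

The scale runs B C# D E F# G A#.
That puts B below E.
From B to E is 17 semitones, exactly the perfect eleventh.

P11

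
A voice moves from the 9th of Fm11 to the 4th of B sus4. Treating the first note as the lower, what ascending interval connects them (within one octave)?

Fm11 has G as its 9th, and B sus4 has E as its 4th.
G up to E spans 6 letter names and 9 semitones — a major sixth.

major 6th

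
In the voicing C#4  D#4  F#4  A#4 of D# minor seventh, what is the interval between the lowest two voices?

Those voices are C#4 and D#4.
From C# to D# is 2 semitones, exactly the major second.

major 2nd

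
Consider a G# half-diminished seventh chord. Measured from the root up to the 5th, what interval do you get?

G#ø (G# half-diminished seventh) is spelled G#, B, D, F#.
Root = G#; 5th = D.
G# up to D is 6 semitones, a half step narrower than a perfect fifth, so the interval is diminished.

diminished fifth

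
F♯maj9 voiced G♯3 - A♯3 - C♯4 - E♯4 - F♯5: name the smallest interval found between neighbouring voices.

Adjacent intervals: G♯3→A♯3 = major second; A♯3→C♯4 = minor third; C♯4→E♯4 = major third; E♯4→F♯5 = minor ninth.
The smallest is G♯3 to A♯3, a major second (2 semitones).

major second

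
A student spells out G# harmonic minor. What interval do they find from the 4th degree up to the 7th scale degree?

Spelling G# harmonic minor: G# A# B C# D# E F##.
The 4th degree is C# and the 7th degree is F##.
C# up to F## is 6 semitones, a half step wider than a perfect fourth, so the interval is augmented.

augmented fourth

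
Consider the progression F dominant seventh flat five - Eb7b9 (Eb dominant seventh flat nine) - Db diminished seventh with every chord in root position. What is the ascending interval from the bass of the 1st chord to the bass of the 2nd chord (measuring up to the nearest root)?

The roots are F and Eb.
F up to Eb is 10 semitones, a half step narrower than a major seventh, so the interval is minor.

minor seventh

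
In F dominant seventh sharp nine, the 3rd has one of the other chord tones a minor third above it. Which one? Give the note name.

C

F7#9 is spelled F A C Eb G#.
The 3rd is A. A minor third above A is C.
C is the chord's 5th.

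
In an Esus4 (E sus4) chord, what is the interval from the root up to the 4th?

The chord tones of E sus4 are E A B.
So we need the interval from E up to A.
E up to A spans 4 letter names and 5 semitones — a perfect fourth.

perfect fourth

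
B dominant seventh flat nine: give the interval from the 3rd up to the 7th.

The chord tones of B7b9 are B D# F# A C.
The 3rd is D# and the 7th is A.
D# up to A is 6 semitones, a half step narrower than a perfect fifth, so the interval is diminished.
This 3–7 tritone is the characteristic tension at the heart of the dominant sound.

diminished fifth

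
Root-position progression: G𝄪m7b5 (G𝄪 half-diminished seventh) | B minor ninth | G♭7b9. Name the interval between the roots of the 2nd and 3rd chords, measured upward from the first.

The roots are B and G♭.
B up to G♭ is 7 semitones, a whole step narrower than a major sixth, so the interval is diminished.

diminished sixth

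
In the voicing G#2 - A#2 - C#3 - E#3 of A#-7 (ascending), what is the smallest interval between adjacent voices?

M2

Adjacent intervals: G#2→A#2 = major second; A#2→C#3 = minor third; C#3→E#3 = major third.
The smallest is G#2 to A#2, a major second (2 semitones).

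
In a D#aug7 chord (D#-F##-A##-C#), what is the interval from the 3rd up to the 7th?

diminished fifth

That puts F## below C#.
5 letter names make it a fifth; at 6 semitones (a half step narrower than perfect) the quality is diminished.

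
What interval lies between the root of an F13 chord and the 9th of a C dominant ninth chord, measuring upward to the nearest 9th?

The root of F13 is F; the 9th of C dominant ninth is D.
From F to D is 9 semitones, exactly the major sixth.

M6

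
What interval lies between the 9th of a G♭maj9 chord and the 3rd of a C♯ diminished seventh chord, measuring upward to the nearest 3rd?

augmented 5th

G♭maj9 has A♭ as its 9th, and C♯ diminished seventh has E as its 3rd.
From A♭ to E: 8 semitones over a fifth = augmented.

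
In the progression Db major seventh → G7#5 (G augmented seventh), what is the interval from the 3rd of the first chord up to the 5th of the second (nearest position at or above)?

Db major seventh has F as its 3rd, and G7#5 (G augmented seventh) has D# as its 5th.
6 letter names make it a sixth; at 10 semitones (a half step wider than major) the quality is augmented.

augmented sixth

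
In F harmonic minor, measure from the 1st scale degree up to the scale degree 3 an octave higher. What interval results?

The scale runs F G Ab Bb C Db E.
That puts F below Ab.
10 letter names make it a tenth; at 15 semitones (a half step narrower than major) the quality is minor.

m10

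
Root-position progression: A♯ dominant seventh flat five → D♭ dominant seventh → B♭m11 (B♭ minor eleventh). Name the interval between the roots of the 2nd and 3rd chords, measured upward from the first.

The roots are D♭ and B♭.
Counting 6 letters and 9 half steps from D♭ gives a major sixth.

major 6th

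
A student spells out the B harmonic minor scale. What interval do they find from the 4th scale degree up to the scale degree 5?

major second

B harmonic minor: B C♯ D E F♯ G A♯.
The 4th scale degree is E and the degree 5 is F♯.
E up to F♯ spans 2 letter names and 2 semitones — a major second.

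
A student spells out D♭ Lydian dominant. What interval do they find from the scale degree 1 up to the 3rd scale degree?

major 3rd

D♭ lydian dominant: D♭ E♭ F G A♭ B♭ C♭.
That puts D♭ below F.
D♭ up to F spans 3 letter names and 4 semitones — a major third.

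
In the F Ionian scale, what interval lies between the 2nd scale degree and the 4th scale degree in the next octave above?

The scale runs F G A Bb C D E.
That puts G below Bb.
G up to Bb is 15 semitones, a half step narrower than a major tenth, so the interval is minor.

minor 10th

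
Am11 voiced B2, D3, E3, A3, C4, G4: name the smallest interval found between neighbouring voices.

major 2nd

Adjacent intervals: B2→D3 = minor third; D3→E3 = major second; E3→A3 = perfect fourth; A3→C4 = minor third; C4→G4 = perfect fifth.
The smallest is D3 to E3, a major second (2 semitones).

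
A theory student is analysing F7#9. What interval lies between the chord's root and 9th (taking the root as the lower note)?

augmented ninth

F7#9 (F dominant seventh sharp nine) is spelled F-A-C-E♭-G♯.
Root = F; 9th = G♯.
From F to G♯: 15 semitones over a ninth = augmented.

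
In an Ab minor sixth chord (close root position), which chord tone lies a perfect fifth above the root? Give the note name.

Eb

Spelling the chord: Ab Cb Eb F.
The root is Ab. A perfect fifth above Ab is Eb.
Eb is the chord's 5th.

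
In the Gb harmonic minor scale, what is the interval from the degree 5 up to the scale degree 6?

minor second

Spelling the Gb harmonic minor scale: Gb Ab Bbb Cb Db Ebb F.
That puts Db below Ebb.
2 letter names make it a second; at 1 semitone (a half step narrower than major) the quality is minor.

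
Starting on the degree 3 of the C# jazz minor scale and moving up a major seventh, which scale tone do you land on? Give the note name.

The scale is C# D# E F# G# A# B#.
The degree 3 is E; a major seventh above that is D# — scale degree 2.

D#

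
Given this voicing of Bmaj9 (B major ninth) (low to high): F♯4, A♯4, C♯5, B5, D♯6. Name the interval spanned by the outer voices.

major thirteenth

The outer voices are F♯4 and D♯6.
Counting 13 letters and 21 half steps from F♯ gives a major thirteenth.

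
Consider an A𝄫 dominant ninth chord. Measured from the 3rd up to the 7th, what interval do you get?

diminished 5th

A𝄫9 (A𝄫 dominant ninth) is spelled A𝄫–C♭–E𝄫–G𝄫–B𝄫.
That puts C♭ below G𝄫.
From C♭ to G𝄫: 6 semitones over a fifth = diminished.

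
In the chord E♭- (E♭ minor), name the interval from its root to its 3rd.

E♭min is spelled E♭–G♭–B♭.
So we need the interval from E♭ up to G♭.
E♭ up to G♭ is 3 semitones, a half step narrower than a major third, so the interval is minor.

minor third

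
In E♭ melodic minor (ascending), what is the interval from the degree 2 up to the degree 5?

The scale runs E♭ F G♭ A♭ B♭ C D.
The degree 2 is F and the degree 5 is B♭.
F up to B♭ spans 4 letter names and 5 semitones — a perfect fourth.

P4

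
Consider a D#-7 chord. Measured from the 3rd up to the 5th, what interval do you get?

major 3rd

D#-7: D#-F#-A#-C#.
That puts F# below A#.
Counting 3 letters and 4 half steps from F# gives a major third.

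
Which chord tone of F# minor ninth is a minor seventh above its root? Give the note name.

The chord tones of F# minor ninth are F#–A–C#–E–G#.
The root is F#. A minor seventh above F# is E.
E is the chord's 7th.

E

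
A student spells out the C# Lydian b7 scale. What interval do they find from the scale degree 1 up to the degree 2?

major 2nd

C# lydian dominant: C# D# E# F## G# A# B.
The scale degree 1 is C# and the 2nd scale degree is D#.
From C# to D# is 2 semitones, exactly the major second.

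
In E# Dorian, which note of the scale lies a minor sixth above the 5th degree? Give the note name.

The scale is E# F## G# A# B# C## D#.
The 5th degree is B#; a minor sixth above that is G# — scale degree 3.

G#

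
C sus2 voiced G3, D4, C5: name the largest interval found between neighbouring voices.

Adjacent intervals: G3→D4 = perfect fifth; D4→C5 = minor seventh.
The largest is D4 to C5, a minor seventh (10 semitones).

minor 7th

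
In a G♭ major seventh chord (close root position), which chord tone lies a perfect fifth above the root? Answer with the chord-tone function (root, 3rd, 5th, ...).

G♭ major seventh is spelled G♭-B♭-D♭-F.
The root is G♭. A perfect fifth above G♭ is D♭.
D♭ is the chord's 5th.

5th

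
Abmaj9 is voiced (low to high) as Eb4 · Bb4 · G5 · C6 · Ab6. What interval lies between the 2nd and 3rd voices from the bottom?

Those voices are Bb4 and G5.
Counting 6 letters and 9 half steps from Bb gives a major sixth.

major 6th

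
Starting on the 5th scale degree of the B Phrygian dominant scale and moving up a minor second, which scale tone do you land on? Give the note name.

The scale is B C D♯ E F♯ G A.
The 5th scale degree is F♯; a minor second above that is G — scale degree 6.

G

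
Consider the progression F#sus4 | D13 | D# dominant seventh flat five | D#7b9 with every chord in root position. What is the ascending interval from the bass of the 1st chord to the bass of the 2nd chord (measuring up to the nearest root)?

minor 6th

The roots are F# and D.
F# up to D is 8 semitones, a half step narrower than a major sixth, so the interval is minor.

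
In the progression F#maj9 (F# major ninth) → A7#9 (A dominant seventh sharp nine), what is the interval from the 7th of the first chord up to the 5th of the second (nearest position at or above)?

The 7th of F#maj9 (F# major ninth) is E#; the 5th of A7#9 (A dominant seventh sharp nine) is E.
From E# to E: 11 semitones over an octave = diminished.

diminished 8th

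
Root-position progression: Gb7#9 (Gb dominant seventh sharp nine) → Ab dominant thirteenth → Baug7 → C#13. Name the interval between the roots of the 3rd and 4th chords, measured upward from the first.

major 2nd

The roots are B and C#.
Counting 2 letters and 2 half steps from B gives a major second.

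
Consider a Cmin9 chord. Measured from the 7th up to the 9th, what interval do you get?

The chord tones of Cmin9 are C, E♭, G, B♭, D.
The 7th is B♭ and the 9th is D.
From B♭ to D is 4 semitones, exactly the major third.

major 3rd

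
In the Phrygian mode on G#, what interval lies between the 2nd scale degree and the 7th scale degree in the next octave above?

The scale runs G# A B C# D# E F#.
2nd scale degree = A; scale degree 7 (up an octave) = F#.
From A to F# is 21 semitones, exactly the major thirteenth.

major thirteenth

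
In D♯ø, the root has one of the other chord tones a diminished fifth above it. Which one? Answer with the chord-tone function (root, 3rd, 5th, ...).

5th

Spelling the chord: D♯–F♯–A–C♯.
The root is D♯. A diminished fifth above D♯ is A.
A is the chord's 5th.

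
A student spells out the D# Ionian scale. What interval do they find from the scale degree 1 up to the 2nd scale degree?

M2

D# major: D# E# F## G# A# B# C##.
The scale degree 1 is D# and the scale degree 2 is E#.
Counting 2 letters and 2 half steps from D# gives a major second.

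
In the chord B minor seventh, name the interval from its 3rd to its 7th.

perfect 5th

Bmin7 (B minor seventh) is spelled B D F# A.
That puts D below A.
From D to A is 7 semitones, exactly the perfect fifth.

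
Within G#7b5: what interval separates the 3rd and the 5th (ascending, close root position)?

G#7b5 (G# dominant seventh flat five) is spelled G#-B#-D-F#.
That puts B# below D.
B# up to D is 2 semitones, a whole step narrower than a major third, so the interval is diminished.

diminished third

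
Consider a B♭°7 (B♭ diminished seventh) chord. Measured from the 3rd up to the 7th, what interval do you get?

diminished fifth

B♭ diminished seventh is spelled B♭-D♭-F♭-A𝄫.
So we need the interval from D♭ up to A𝄫.
From D♭ to A𝄫: 6 semitones over a fifth = diminished.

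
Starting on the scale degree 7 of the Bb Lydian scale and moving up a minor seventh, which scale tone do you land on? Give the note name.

The scale is Bb C D E F G A.
The scale degree 7 is A; a minor seventh above that is G — scale degree 6.

G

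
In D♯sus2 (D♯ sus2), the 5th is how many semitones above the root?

7

D♯sus2 is spelled D♯-E♯-A♯.
D♯ to A♯ is a perfect fifth: 7 semitones.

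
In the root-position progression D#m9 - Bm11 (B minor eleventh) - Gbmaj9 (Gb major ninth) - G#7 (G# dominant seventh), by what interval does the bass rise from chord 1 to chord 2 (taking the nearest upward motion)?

m6

The roots are D# and B.
From D# to B: 8 semitones over a sixth = minor.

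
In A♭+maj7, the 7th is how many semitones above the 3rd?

7

Spelling the chord: A♭, C, E, G.
C to G is a perfect fifth: 7 semitones.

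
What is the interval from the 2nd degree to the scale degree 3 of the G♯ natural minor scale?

m2

The scale runs G♯ A♯ B C♯ D♯ E F♯.
So we need the interval from A♯ up to B.
From A♯ to B: 1 semitone over a second = minor.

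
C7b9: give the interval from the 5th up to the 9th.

Spelling the chord: C–E–G–B♭–D♭.
The 5th is G and the 9th is D♭.
From G to D♭: 6 semitones over a fifth = diminished.

diminished 5th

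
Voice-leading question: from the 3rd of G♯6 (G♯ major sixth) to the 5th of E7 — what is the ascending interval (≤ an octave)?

diminished 8th

G♯6 (G♯ major sixth) has B♯ as its 3rd, and E7 has B as its 5th.
From B♯ to B: 11 semitones over an octave = diminished.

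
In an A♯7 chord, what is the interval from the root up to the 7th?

minor seventh

Spelling the chord: A♯, C𝄪, E♯, G♯.
The root is A♯ and the 7th is G♯.
7 letter names make it a seventh; at 10 semitones (a half step narrower than major) the quality is minor.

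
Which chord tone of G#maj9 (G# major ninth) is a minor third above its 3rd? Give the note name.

D#

Spelling the chord: G#, B#, D#, F##, A#.
The 3rd is B#. A minor third above B# is D#.
D# is the chord's 5th.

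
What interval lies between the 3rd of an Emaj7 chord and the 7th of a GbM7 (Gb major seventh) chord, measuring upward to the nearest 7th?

diminished 7th

The 3rd of Emaj7 is G#; the 7th of GbM7 (Gb major seventh) is F.
From G# to F: 9 semitones over a seventh = diminished.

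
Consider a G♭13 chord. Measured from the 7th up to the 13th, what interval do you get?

major seventh

Spelling the chord: G♭-B♭-D♭-F♭-A♭-E♭.
That puts F♭ below E♭.
F♭ up to E♭ spans 7 letter names and 11 semitones — a major seventh.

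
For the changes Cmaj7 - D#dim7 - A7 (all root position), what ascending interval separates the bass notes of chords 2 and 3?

The roots are D# and A.
D# up to A is 6 semitones, a half step narrower than a perfect fifth, so the interval is diminished.

diminished fifth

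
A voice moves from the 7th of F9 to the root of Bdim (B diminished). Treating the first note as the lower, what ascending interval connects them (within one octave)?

F9 has E♭ as its 7th, and Bdim (B diminished) has B as its root.
5 letter names make it a fifth; at 8 semitones (a half step wider than perfect) the quality is augmented.

A5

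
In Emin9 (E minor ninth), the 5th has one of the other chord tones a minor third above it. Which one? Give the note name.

D

Em9: E G B D F#.
The 5th is B. A minor third above B is D.
D is the chord's 7th.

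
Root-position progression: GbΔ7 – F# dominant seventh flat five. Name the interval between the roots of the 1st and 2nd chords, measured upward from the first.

The roots are Gb and F#.
7 letter names make it a seventh; at 12 semitones (a half step wider than major) the quality is augmented.

augmented seventh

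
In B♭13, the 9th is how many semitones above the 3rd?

B♭13: B♭ D F A♭ C G.
D to C is a minor seventh: 10 semitones.

10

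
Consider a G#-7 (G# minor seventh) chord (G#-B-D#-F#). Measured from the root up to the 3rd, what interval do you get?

minor third

Root = G#; 3rd = B.
3 letter names make it a third; at 3 semitones (a half step narrower than major) the quality is minor.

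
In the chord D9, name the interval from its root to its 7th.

D9 (D dominant ninth): D-F#-A-C-E.
Root = D; 7th = C.
From D to C: 10 semitones over a seventh = minor.

minor seventh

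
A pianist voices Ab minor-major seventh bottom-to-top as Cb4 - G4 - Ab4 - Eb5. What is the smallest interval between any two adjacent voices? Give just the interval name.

minor 2nd

Adjacent intervals: Cb4→G4 = augmented fifth; G4→Ab4 = minor second; Ab4→Eb5 = perfect fifth.
The smallest is G4 to Ab4, a minor second (1 semitone).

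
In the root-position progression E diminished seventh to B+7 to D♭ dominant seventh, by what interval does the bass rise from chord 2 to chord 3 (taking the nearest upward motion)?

diminished third

The roots are B and D♭.
3 letter names make it a third; at 2 semitones (a whole step narrower than major) the quality is diminished.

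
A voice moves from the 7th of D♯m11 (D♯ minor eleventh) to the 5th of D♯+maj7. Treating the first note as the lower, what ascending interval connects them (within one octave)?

D♯m11 (D♯ minor eleventh) has C♯ as its 7th, and D♯+maj7 has A𝄪 as its 5th.
C♯ up to A𝄪 is 10 semitones, a half step wider than a major sixth, so the interval is augmented.

A6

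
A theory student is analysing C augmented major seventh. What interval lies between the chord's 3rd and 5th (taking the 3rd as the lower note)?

major third

The chord tones of C+maj7 are C–E–G#–B.
The 3rd is E and the 5th is G#.
E up to G# spans 3 letter names and 4 semitones — a major third.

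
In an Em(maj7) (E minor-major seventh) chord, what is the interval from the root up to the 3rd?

minor third

Spelling the chord: E–G–B–D#.
So we need the interval from E up to G.
3 letter names make it a third; at 3 semitones (a half step narrower than major) the quality is minor.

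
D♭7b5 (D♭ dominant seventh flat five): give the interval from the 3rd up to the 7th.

D♭7b5 (D♭ dominant seventh flat five) is spelled D♭–F–A𝄫–C♭.
So we need the interval from F up to C♭.
5 letter names make it a fifth; at 6 semitones (a half step narrower than perfect) the quality is diminished.

diminished fifth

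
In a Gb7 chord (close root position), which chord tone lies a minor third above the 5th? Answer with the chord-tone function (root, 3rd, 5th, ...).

7th

Gb7 (Gb dominant seventh) is spelled Gb, Bb, Db, Fb.
The 5th is Db. A minor third above Db is Fb.
Fb is the chord's 7th.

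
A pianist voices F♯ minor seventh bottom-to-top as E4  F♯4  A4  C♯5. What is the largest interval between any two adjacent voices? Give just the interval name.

major third

Adjacent intervals: E4→F♯4 = major second; F♯4→A4 = minor third; A4→C♯5 = major third.
The largest is A4 to C♯5, a major third (4 semitones).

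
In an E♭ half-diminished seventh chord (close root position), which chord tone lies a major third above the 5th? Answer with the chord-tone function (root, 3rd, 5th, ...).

E♭ half-diminished seventh is spelled E♭-G♭-B𝄫-D♭.
The 5th is B𝄫. A major third above B𝄫 is D♭.
D♭ is the chord's 7th.

7th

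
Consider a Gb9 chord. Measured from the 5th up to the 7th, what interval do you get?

minor 3rd

Gb9 is spelled Gb Bb Db Fb Ab.
That puts Db below Fb.
From Db to Fb: 3 semitones over a third = minor.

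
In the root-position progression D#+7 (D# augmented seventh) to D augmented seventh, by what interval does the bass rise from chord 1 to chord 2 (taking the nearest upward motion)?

diminished octave

The roots are D# and D.
From D# to D: 11 semitones over an octave = diminished.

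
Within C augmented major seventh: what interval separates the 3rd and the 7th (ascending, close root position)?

Cmaj7#5 (C augmented major seventh): C, E, G#, B.
3rd = E; 7th = B.
E up to B spans 5 letter names and 7 semitones — a perfect fifth.

perfect 5th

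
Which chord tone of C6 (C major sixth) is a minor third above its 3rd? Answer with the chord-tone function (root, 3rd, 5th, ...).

Spelling the chord: C–E–G–A.
The 3rd is E. A minor third above E is G.
G is the chord's 5th.

5th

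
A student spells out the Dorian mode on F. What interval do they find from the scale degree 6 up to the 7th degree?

minor second

F dorian: F G Ab Bb C D Eb.
Scale degree 6 = D; 7th degree = Eb.
2 letter names make it a second; at 1 semitone (a half step narrower than major) the quality is minor.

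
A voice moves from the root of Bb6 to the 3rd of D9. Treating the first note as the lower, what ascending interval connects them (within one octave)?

Bb6 has Bb as its root, and D9 has F# as its 3rd.
Bb up to F# is 8 semitones, a half step wider than a perfect fifth, so the interval is augmented.

augmented fifth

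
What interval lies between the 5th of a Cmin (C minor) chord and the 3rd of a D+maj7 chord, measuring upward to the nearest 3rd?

M7

Cmin (C minor) has G as its 5th, and D+maj7 has F# as its 3rd.
G up to F# spans 7 letter names and 11 semitones — a major seventh.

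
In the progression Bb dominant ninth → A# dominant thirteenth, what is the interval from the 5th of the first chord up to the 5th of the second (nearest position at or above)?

The 5th of Bb dominant ninth is F; the 5th of A# dominant thirteenth is E#.
F up to E# is 12 semitones, a half step wider than a major seventh, so the interval is augmented.

augmented seventh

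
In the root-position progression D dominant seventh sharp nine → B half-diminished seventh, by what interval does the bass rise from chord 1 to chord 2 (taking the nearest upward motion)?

The roots are D and B.
D up to B spans 6 letter names and 9 semitones — a major sixth.

major 6th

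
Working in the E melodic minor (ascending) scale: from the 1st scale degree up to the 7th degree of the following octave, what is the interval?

Spelling the E melodic minor (ascending) scale: E F♯ G A B C♯ D♯.
1st scale degree = E; 7th scale degree (up an octave) = D♯.
From E to D♯ is 23 semitones, exactly the major fourteenth.

major fourteenth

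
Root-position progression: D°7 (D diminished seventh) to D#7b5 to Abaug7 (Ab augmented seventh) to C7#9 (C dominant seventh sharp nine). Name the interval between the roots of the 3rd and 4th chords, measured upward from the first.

major 3rd

The roots are Ab and C.
Ab up to C spans 3 letter names and 4 semitones — a major third.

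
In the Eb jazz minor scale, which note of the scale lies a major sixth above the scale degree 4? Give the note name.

The scale is Eb F Gb Ab Bb C D.
The scale degree 4 is Ab; a major sixth above that is F — scale degree 2.

F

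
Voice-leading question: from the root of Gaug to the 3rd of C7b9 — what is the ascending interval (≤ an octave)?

major sixth

The root of Gaug is G; the 3rd of C7b9 is E.
G up to E spans 6 letter names and 9 semitones — a major sixth.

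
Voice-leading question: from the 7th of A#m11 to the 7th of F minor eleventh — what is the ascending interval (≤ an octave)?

diminished sixth

A#m11 has G# as its 7th, and F minor eleventh has Eb as its 7th.
G# up to Eb is 7 semitones, a whole step narrower than a major sixth, so the interval is diminished.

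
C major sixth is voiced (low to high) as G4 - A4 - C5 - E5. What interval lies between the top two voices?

major 3rd

Those voices are C5 and E5.
Counting 3 letters and 4 half steps from C gives a major third.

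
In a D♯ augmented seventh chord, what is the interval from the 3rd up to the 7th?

d5

D♯aug7 (D♯ augmented seventh): D♯, F𝄪, A𝄪, C♯.
That puts F𝄪 below C♯.
From F𝄪 to C♯: 6 semitones over a fifth = diminished.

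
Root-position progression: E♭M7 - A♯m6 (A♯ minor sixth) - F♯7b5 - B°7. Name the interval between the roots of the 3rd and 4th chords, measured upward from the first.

perfect fourth

The roots are F♯ and B.
F♯ up to B spans 4 letter names and 5 semitones — a perfect fourth.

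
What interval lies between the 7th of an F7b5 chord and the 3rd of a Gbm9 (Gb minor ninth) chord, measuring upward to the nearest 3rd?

The 7th of F7b5 is Eb; the 3rd of Gbm9 (Gb minor ninth) is Bbb.
From Eb to Bbb: 6 semitones over a fifth = diminished.

diminished 5th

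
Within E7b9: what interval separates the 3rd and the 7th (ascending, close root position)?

E dominant seventh flat nine: E G♯ B D F.
The 3rd is G♯ and the 7th is D.
G♯ up to D is 6 semitones, a half step narrower than a perfect fifth, so the interval is diminished.

diminished fifth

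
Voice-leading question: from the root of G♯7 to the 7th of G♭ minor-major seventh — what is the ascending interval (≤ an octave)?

diminished seventh

The root of G♯7 is G♯; the 7th of G♭ minor-major seventh is F.
G♯ up to F is 9 semitones, a whole step narrower than a major seventh, so the interval is diminished.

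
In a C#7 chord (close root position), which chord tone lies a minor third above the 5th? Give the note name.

C# dominant seventh is spelled C#-E#-G#-B.
The 5th is G#. A minor third above G# is B.
B is the chord's 7th.

B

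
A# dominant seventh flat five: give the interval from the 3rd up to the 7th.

The chord tones of A#7b5 (A# dominant seventh flat five) are A#–C##–E–G#.
3rd = C##; 7th = G#.
From C## to G#: 6 semitones over a fifth = diminished.

diminished fifth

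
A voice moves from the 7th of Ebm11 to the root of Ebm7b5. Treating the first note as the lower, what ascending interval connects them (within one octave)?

major second

Ebm11 has Db as its 7th, and Ebm7b5 has Eb as its root.
Counting 2 letters and 2 half steps from Db gives a major second.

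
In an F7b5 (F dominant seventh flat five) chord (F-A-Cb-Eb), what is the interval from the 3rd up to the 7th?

So we need the interval from A up to Eb.
From A to Eb: 6 semitones over a fifth = diminished.
This 3–7 tritone is the characteristic tension at the heart of the dominant sound.

d5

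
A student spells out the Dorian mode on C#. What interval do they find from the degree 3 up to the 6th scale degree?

C# dorian: C# D# E F# G# A# B.
The degree 3 is E and the 6th scale degree is A#.
From E to A#: 6 semitones over a fourth = augmented.

augmented fourth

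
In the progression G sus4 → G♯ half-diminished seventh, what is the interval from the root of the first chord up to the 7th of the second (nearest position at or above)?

major seventh

The root of G sus4 is G; the 7th of G♯ half-diminished seventh is F♯.
G up to F♯ spans 7 letter names and 11 semitones — a major seventh.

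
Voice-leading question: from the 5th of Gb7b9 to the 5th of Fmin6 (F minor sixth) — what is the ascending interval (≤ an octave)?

major seventh

Gb7b9 has Db as its 5th, and Fmin6 (F minor sixth) has C as its 5th.
From Db to C is 11 semitones, exactly the major seventh.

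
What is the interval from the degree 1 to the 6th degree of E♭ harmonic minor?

E♭ harmonic minor: E♭ F G♭ A♭ B♭ C♭ D.
Degree 1 = E♭; 6th degree = C♭.
From E♭ to C♭: 8 semitones over a sixth = minor.

minor sixth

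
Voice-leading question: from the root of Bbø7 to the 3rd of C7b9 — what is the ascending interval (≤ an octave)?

Bbø7 has Bb as its root, and C7b9 has E as its 3rd.
Bb up to E is 6 semitones, a half step wider than a perfect fourth, so the interval is augmented.

augmented fourth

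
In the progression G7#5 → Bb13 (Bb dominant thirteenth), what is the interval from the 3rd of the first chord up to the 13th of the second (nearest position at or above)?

G7#5 has B as its 3rd, and Bb13 (Bb dominant thirteenth) has G as its 13th.
6 letter names make it a sixth; at 8 semitones (a half step narrower than major) the quality is minor.

minor sixth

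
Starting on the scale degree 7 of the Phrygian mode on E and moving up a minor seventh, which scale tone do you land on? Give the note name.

C

The scale is E F G A B C D.
The scale degree 7 is D; a minor seventh above that is C — scale degree 6.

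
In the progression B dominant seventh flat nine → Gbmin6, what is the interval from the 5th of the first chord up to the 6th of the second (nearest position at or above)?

diminished seventh

The 5th of B dominant seventh flat nine is F#; the 6th of Gbmin6 is Eb.
From F# to Eb: 9 semitones over a seventh = diminished.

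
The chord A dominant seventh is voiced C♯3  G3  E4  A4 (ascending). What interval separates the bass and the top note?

minor thirteenth

The outer voices are C♯3 and A4.
13 letter names make it a thirteenth; at 20 semitones (a half step narrower than major) the quality is minor.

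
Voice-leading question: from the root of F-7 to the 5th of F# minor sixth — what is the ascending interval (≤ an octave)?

F-7 has F as its root, and F# minor sixth has C# as its 5th.
F up to C# is 8 semitones, a half step wider than a perfect fifth, so the interval is augmented.

augmented fifth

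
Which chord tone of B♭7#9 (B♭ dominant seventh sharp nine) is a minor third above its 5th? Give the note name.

Spelling the chord: B♭ D F A♭ C♯.
The 5th is F. A minor third above F is A♭.
A♭ is the chord's 7th.

Ab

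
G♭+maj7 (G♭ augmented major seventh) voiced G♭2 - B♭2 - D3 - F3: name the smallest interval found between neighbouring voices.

Adjacent intervals: G♭2→B♭2 = major third; B♭2→D3 = major third; D3→F3 = minor third.
The smallest is D3 to F3, a minor third (3 semitones).

minor 3rd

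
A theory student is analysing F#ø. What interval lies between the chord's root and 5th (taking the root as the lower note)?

diminished 5th

F# half-diminished seventh is spelled F#, A, C, E.
The root is F# and the 5th is C.
F# up to C is 6 semitones, a half step narrower than a perfect fifth, so the interval is diminished.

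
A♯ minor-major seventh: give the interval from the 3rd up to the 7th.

Spelling the chord: A♯-C♯-E♯-G𝄪.
3rd = C♯; 7th = G𝄪.
5 letter names make it a fifth; at 8 semitones (a half step wider than perfect) the quality is augmented.

augmented 5th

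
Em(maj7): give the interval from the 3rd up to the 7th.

EmM7 (E minor-major seventh): E, G, B, D♯.
So we need the interval from G up to D♯.
5 letter names make it a fifth; at 8 semitones (a half step wider than perfect) the quality is augmented.

A5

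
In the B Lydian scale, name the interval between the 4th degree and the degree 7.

perfect fourth

Spelling the B Lydian scale: B C# D# E# F# G# A#.
4th degree = E#; degree 7 = A#.
From E# to A# is 5 semitones, exactly the perfect fourth.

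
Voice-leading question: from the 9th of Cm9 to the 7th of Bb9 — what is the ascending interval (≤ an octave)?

diminished fifth

Cm9 has D as its 9th, and Bb9 has Ab as its 7th.
D up to Ab is 6 semitones, a half step narrower than a perfect fifth, so the interval is diminished.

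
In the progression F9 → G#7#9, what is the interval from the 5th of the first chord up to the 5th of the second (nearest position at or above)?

F9 has C as its 5th, and G#7#9 has D# as its 5th.
From C to D#: 3 semitones over a second = augmented.

augmented second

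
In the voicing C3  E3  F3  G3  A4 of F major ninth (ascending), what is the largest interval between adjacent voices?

major ninth

Adjacent intervals: C3→E3 = major third; E3→F3 = minor second; F3→G3 = major second; G3→A4 = major ninth.
The largest is G3 to A4, a major ninth (14 semitones).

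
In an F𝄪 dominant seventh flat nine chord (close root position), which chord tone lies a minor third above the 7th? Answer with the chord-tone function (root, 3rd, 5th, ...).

Spelling the chord: F𝄪-A𝄪-C𝄪-E♯-G♯.
The 7th is E♯. A minor third above E♯ is G♯.
G♯ is the chord's 9th.

9th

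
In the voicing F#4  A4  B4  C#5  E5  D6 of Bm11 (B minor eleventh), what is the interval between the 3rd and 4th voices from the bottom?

Those voices are B4 and C#5.
B up to C# spans 2 letter names and 2 semitones — a major second.

major second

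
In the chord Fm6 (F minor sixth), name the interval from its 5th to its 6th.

major second

Spelling the chord: F-Ab-C-D.
That puts C below D.
Counting 2 letters and 2 half steps from C gives a major second.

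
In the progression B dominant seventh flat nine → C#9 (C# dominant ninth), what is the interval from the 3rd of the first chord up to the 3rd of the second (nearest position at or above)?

major 2nd

The 3rd of B dominant seventh flat nine is D#; the 3rd of C#9 (C# dominant ninth) is E#.
D# up to E# spans 2 letter names and 2 semitones — a major second.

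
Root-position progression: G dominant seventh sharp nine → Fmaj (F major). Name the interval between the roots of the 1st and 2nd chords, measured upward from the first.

The roots are G and F.
G up to F is 10 semitones, a half step narrower than a major seventh, so the interval is minor.

minor seventh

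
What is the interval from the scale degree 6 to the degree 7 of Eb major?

major 2nd

Spelling Eb major: Eb F G Ab Bb C D.
So we need the interval from C up to D.
From C to D is 2 semitones, exactly the major second.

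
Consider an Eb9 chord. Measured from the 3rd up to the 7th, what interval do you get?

Eb9: Eb G Bb Db F.
3rd = G; 7th = Db.
G up to Db is 6 semitones, a half step narrower than a perfect fifth, so the interval is diminished.

diminished 5th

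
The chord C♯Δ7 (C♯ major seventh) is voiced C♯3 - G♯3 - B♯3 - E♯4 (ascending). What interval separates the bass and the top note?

major tenth

The outer voices are C♯3 and E♯4.
Counting 10 letters and 16 half steps from C♯ gives a major tenth.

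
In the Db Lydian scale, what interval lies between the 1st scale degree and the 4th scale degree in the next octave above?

augmented eleventh

Spelling the Db Lydian scale: Db Eb F G Ab Bb C.
So we need the interval from Db up to G.
From Db to G: 18 semitones over an eleventh = augmented.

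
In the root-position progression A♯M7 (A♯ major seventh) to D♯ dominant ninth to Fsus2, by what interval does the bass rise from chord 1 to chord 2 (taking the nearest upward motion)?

perfect fourth

The roots are A♯ and D♯.
From A♯ to D♯ is 5 semitones, exactly the perfect fourth.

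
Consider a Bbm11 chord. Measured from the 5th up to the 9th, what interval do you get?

P5

Bb minor eleventh is spelled Bb, Db, F, Ab, C, Eb.
That puts F below C.
Counting 5 letters and 7 half steps from F gives a perfect fifth.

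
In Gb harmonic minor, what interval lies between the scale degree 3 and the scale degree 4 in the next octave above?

Spelling Gb harmonic minor: Gb Ab Bbb Cb Db Ebb F.
Scale degree 3 = Bbb; scale degree 4 (up an octave) = Cb.
Counting 9 letters and 14 half steps from Bbb gives a major ninth.

major ninth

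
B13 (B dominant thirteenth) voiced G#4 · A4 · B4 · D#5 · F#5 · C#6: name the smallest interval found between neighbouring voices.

Adjacent intervals: G#4→A4 = minor second; A4→B4 = major second; B4→D#5 = major third; D#5→F#5 = minor third; F#5→C#6 = perfect fifth.
The smallest is G#4 to A4, a minor second (1 semitone).

minor second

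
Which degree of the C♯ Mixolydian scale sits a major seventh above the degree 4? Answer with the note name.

The scale is C♯ D♯ E♯ F♯ G♯ A♯ B.
The degree 4 is F♯; a major seventh above that is E♯ — scale degree 3.

E#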